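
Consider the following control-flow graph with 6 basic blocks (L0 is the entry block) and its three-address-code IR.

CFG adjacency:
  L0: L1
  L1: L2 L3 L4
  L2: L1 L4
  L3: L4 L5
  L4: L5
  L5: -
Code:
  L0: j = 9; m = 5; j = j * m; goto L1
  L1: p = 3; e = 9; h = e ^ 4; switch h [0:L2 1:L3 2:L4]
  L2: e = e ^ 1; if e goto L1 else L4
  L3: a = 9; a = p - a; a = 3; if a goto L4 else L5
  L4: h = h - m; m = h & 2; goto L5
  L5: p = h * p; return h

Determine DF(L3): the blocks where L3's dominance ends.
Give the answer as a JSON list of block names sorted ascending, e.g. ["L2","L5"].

Answer: ["L4", "L5"]

Derivation:
idom tree: L1←L0 L2←L1 L3←L1 L4←L1 L5←L1
Dom∩ at merges:
  L1: preds {L0,L2}: {L0} ∩ {L0,L1,L2} = {L0}; idom=L0
  L4: preds {L1,L2,L3}: {L0,L1} ∩ {L0,L1,L2} ∩ {L0,L1,L3} = {L0,L1}; idom=L1
  L5: preds {L3,L4}: {L0,L1,L3} ∩ {L0,L1,L4} = {L0,L1}; idom=L1

Frontier:
  join L1 pred L0: · stop@L0
  join L1 pred L2: L2→L1 stop@L0
  join L4 pred L1: · stop@L1
  join L4 pred L2: L2 stop@L1
  join L4 pred L3: L3 stop@L1
  join L5 pred L3: L3 stop@L1
  join L5 pred L4: L4 stop@L1
  L0: DF=∅
  L1: DF={L1}
  L2: DF={L1,L4}
  L3: DF={L4,L5}
  L4: DF={L5}
  L5: DF=∅

DF(L3) = ["L4", "L5"]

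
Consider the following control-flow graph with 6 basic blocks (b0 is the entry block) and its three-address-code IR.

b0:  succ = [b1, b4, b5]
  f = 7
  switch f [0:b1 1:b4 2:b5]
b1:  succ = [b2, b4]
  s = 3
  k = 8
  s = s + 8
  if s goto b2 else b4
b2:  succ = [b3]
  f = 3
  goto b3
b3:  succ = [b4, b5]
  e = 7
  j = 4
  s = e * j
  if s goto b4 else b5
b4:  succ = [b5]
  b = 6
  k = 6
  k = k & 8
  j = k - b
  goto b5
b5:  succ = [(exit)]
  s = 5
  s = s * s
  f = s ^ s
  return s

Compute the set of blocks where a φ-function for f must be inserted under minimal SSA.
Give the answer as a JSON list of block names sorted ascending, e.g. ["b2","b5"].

idom tree: b1←b0 b2←b1 b3←b2 b4←b0 b5←b0
Join-block Dom:
  b4: preds {b0,b1,b3}: {b0} ∩ {b0,b1} ∩ {b0,b1,b2,b3} = {b0}; idom=b0
  b5: preds {b0,b3,b4}: {b0} ∩ {b0,b1,b2,b3} ∩ {b0,b4} = {b0}; idom=b0

Frontier:
  join b4 pred b0: · stop@b0
  join b4 pred b1: b1 stop@b0
  join b4 pred b3: b3→b2→b1 stop@b0
  join b5 pred b0: · stop@b0
  join b5 pred b3: b3→b2→b1 stop@b0
  join b5 pred b4: b4 stop@b0
  b0: DF=∅
  b1: DF={b4,b5}
  b2: DF={b4,b5}
  b3: DF={b4,b5}
  b4: DF={b5}
  b5: DF=∅

φ for f: defs {b0,b2,b5}
  DF⁺ = {b4,b5}

Answer: ["b4", "b5"]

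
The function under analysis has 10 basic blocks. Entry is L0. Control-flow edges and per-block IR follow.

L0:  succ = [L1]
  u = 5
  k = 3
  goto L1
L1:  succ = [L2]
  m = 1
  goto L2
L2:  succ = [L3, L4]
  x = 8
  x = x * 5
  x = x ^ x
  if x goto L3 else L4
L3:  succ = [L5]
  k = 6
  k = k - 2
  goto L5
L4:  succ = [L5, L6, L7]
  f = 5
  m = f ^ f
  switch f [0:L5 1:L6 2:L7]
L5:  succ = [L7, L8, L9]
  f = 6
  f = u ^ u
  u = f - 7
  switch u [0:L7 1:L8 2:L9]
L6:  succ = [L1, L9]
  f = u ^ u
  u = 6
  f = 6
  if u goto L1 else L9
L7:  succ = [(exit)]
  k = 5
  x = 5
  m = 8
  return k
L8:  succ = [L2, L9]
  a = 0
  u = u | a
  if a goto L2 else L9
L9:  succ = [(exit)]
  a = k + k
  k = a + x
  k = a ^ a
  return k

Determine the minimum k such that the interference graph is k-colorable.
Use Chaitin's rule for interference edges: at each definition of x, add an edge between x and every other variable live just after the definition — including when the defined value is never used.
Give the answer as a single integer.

Answer: 5

Working:
def/use:
  L0 def {k,u} use ∅
  L1 def {m} use ∅
  L2 def {x} use ∅
  L3 def {k} use ∅
  L4 def {f,m} use ∅
  L5 def {f,u} use {u}
  L6 def {f,u} use {u}
  L7 def {k,m,x} use ∅
  L8 def {a,u} use {u}
  L9 def {a,k} use {k,x}

Live sets:
  L0 li=∅ lo={k,u}
  L1 li={k,u} lo={k,u}
  L2 li={k,u} lo={k,u,x}
  L3 li={u,x} lo={k,u,x}
  L4 li={k,u,x} lo={k,u,x}
  L5 li={k,u,x} lo={k,u,x}
  L6 li={k,u,x} lo={k,u,x}
  L7 li=∅ lo=∅
  L8 li={k,u,x} lo={k,u,x}
  L9 li={k,x} lo=∅

Conflict graph:
  a: {k,u,x}
  f: {k,m,u,x}
  k: {a,f,m,u,x}
  m: {f,k,u,x}
  u: {a,f,k,m,x}
  x: {a,f,k,m,u}

Colouring:
  {f,k,m,u,x} pairwise interfere (5-clique) ⇒ χ ≥ 5
  5-colouring: R0={k}  R1={u}  R2={x}  R3={a,f}  R4={m}
  χ = 5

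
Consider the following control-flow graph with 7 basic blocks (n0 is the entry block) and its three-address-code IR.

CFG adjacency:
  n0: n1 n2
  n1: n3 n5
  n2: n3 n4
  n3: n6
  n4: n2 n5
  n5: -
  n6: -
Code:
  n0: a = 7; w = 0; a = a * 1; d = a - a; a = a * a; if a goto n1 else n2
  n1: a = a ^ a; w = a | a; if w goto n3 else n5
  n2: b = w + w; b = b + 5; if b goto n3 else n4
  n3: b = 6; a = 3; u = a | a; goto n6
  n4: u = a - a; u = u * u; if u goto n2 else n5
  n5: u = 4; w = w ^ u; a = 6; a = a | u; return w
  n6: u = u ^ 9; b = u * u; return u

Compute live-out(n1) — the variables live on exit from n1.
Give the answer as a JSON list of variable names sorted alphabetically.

def/use:
  n0: def={a,d,w} ue=∅
  n1: def={a,w} ue={a}
  n2: def={b} ue={w}
  n3: def={a,b,u} ue=∅
  n4: def={u} ue={a}
  n5: def={a,u,w} ue={w}
  n6: def={b,u} ue={u}

Backward fixpoint:
  live n0: ∅→{a,w}
  live n1: {a}→{w}
  live n2: {a,w}→{a,w}
  live n3: ∅→{u}
  live n4: {a,w}→{a,w}
  live n5: {w}→∅
  live n6: {u}→∅

live-out(n1) = ["w"]

Answer: ["w"]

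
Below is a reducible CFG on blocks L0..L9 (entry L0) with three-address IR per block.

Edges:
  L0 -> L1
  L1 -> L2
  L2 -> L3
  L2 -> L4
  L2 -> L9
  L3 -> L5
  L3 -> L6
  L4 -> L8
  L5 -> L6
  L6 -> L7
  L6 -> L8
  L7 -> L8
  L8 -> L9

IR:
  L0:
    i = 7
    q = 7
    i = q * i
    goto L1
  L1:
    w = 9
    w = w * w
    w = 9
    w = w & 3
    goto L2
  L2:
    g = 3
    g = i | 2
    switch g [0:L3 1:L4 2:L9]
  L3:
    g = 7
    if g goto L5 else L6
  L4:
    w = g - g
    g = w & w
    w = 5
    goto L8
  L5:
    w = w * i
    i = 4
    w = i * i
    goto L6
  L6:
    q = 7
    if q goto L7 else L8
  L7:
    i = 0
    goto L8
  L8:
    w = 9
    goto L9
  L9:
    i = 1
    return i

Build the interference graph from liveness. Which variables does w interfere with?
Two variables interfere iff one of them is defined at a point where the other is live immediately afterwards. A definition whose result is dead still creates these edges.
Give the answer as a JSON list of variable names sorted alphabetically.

Per-block:
  L0 def {i,q} use ∅
  L1 def {w} use ∅
  L2 def {g} use {i}
  L3 def {g} use ∅
  L4 def {g,w} use {g}
  L5 def {i,w} use {i,w}
  L6 def {q} use ∅
  L7 def {i} use ∅
  L8 def {w} use ∅
  L9 def {i} use ∅

Backward fixpoint:
  L0 li=∅ lo={i}
  L1 li={i} lo={i,w}
  L2 li={i,w} lo={g,i,w}
  L3 li={i,w} lo={i,w}
  L4 li={g} lo=∅
  L5 li={i,w} lo=∅
  L6 li=∅ lo=∅
  L7 li=∅ lo=∅
  L8 li=∅ lo=∅
  L9 li=∅ lo=∅

Conflict graph:
  g↔{i,w}
  i↔{g,q,w}
  q↔{i}
  w↔{g,i}

N(w) = ["g", "i"]

Answer: ["g", "i"]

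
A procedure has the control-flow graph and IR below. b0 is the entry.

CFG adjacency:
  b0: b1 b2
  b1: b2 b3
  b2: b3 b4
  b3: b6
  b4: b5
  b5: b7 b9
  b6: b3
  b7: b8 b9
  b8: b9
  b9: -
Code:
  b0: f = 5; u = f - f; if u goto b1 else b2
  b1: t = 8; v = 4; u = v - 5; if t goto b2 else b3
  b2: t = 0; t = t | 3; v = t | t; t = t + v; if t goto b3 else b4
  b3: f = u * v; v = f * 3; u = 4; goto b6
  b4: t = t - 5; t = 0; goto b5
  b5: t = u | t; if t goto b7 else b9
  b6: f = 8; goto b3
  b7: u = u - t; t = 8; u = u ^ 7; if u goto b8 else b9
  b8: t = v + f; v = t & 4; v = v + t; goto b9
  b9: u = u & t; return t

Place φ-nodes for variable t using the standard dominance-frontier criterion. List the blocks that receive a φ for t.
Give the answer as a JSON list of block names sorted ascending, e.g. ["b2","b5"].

Answer: ["b2", "b3", "b9"]

Working:
idom tree: b1←b0 b2←b0 b3←b0 b4←b2 b5←b4 b6←b3 b7←b5 b8←b7 b9←b5
Join-block Dom:
  b2: preds {b0,b1}: {b0} ∩ {b0,b1} = {b0}; idom=b0
  b3: preds {b1,b2,b6}: {b0,b1} ∩ {b0,b2} ∩ {b0,b3,b6} = {b0}; idom=b0
  b9: preds {b5,b7,b8}: {b0,b2,b4,b5} ∩ {b0,b2,b4,b5,b7} ∩ {b0,b2,b4,b5,b7,b8} = {b0,b2,b4,b5}; idom=b5

DF derivation:
  join b2 pred b0: · stop@b0
  join b2 pred b1: b1 stop@b0
  join b3 pred b1: b1 stop@b0
  join b3 pred b2: b2 stop@b0
  join b3 pred b6: b6→b3 stop@b0
  join b9 pred b5: · stop@b5
  join b9 pred b7: b7 stop@b5
  join b9 pred b8: b8→b7 stop@b5
  DF(b0)=∅
  DF(b1)={b2,b3}
  DF(b2)={b3}
  DF(b3)={b3}
  DF(b4)=∅
  DF(b5)=∅
  DF(b6)={b3}
  DF(b7)={b9}
  DF(b8)={b9}
  DF(b9)=∅

φ for t: defs {b1,b2,b4,b5,b7,b8}
  DF⁺ = {b2,b3,b9}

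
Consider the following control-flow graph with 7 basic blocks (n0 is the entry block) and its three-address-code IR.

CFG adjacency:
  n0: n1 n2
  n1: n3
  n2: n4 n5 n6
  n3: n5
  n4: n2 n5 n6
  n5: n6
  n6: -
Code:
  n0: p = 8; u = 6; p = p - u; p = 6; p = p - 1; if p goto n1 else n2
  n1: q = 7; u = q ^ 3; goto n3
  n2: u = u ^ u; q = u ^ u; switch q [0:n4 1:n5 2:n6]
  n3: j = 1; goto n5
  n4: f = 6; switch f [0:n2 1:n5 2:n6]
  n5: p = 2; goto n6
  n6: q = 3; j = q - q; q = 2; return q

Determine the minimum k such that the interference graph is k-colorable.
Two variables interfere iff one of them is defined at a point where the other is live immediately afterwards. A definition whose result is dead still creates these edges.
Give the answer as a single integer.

def/use:
  n0 def {p,u} use ∅
  n1 def {q,u} use ∅
  n2 def {q,u} use {u}
  n3 def {j} use ∅
  n4 def {f} use ∅
  n5 def {p} use ∅
  n6 def {j,q} use ∅

Backward fixpoint:
  live n0: ∅→{u}
  live n1: ∅→∅
  live n2: {u}→{u}
  live n3: ∅→∅
  live n4: {u}→{u}
  live n5: ∅→∅
  live n6: ∅→∅

Conflict graph:
  f: {u}
  j: ∅
  p: {u}
  q: {u}
  u: {f,p,q}

Chromatic number:
  lower bound: {f,u} mutually conflict ⇒ χ ≥ 2
  assign f→r1 j→r0 p→r1 q→r1 u→r0 — no edge inside a register ⇒ χ ≤ 2
  χ = 2

Answer: 2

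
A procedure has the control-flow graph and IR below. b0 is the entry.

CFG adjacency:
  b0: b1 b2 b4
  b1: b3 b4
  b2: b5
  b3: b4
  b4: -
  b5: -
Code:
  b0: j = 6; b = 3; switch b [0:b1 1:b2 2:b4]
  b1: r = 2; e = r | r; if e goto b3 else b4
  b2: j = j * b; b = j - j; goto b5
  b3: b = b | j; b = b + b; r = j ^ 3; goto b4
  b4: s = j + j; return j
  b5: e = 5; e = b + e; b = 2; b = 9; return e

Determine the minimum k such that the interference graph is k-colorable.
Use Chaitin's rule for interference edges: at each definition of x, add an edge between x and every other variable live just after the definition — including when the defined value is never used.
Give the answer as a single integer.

def/use:
  b0: {b,j} / ∅
  b1: {e,r} / ∅
  b2: {b,j} / {b,j}
  b3: {b,r} / {b,j}
  b4: {s} / {j}
  b5: {b,e} / {b}

Liveness:
  b0 li=∅ lo={b,j}
  b1 li={b,j} lo={b,j}
  b2 li={b,j} lo={b}
  b3 li={b,j} lo={j}
  b4 li={j} lo=∅
  b5 li={b} lo=∅

Conflict graph:
  b↔{e,j,r}
  e↔{b,j}
  j↔{b,e,r,s}
  r↔{b,j}
  s↔{j}

Chromatic number:
  lower bound: {b,e,j} mutually conflict ⇒ χ ≥ 3
  assign b→c1 e→c2 j→c0 r→c2 s→c1 — no edge inside a register ⇒ χ ≤ 3
  χ = 3

Answer: 3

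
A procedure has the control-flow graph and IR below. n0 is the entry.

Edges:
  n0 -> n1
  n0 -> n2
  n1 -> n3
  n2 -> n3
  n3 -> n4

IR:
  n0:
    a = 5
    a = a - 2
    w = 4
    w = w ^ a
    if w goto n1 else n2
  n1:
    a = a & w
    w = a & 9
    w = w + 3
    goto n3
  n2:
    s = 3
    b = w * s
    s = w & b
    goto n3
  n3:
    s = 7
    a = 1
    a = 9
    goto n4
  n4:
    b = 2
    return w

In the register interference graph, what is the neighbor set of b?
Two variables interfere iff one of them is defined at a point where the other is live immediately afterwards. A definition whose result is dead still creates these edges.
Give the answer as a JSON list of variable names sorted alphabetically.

Answer: ["w"]

Working:
Per-block:
  n0: def={a,w} ue=∅
  n1: def={a,w} ue={a,w}
  n2: def={b,s} ue={w}
  n3: def={a,s} ue=∅
  n4: def={b} ue={w}

Backward fixpoint:
  n0: in=∅ out={a,w}
  n1: in={a,w} out={w}
  n2: in={w} out={w}
  n3: in={w} out={w}
  n4: in={w} out=∅

Conflict graph:
  a — {w}
  b — {w}
  s — {w}
  w — {a,b,s}

N(b) = ["w"]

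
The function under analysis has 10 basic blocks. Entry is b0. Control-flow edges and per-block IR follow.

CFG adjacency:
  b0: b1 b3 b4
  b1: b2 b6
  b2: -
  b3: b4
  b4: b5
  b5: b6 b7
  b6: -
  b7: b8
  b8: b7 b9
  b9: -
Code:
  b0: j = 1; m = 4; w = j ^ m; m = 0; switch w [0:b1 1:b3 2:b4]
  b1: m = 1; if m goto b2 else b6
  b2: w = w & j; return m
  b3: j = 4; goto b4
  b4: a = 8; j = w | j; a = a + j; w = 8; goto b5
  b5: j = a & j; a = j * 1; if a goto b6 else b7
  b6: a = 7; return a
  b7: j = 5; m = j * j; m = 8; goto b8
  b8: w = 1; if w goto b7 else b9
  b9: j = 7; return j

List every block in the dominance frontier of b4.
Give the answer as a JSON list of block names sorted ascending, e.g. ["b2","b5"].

idom tree: b1←b0 b2←b1 b3←b0 b4←b0 b5←b4 b6←b0 b7←b5 b8←b7 b9←b8
Dom at joins:
  b4: preds {b0,b3}: {b0} ∩ {b0,b3} = {b0}; idom=b0
  b6: preds {b1,b5}: {b0,b1} ∩ {b0,b4,b5} = {b0}; idom=b0
  b7: preds {b5,b8}: {b0,b4,b5} ∩ {b0,b4,b5,b7,b8} = {b0,b4,b5}; idom=b5

Frontier:
  b4←b0: walk · to b0
  b4←b3: walk b3 to b0
  b6←b1: walk b1 to b0
  b6←b5: walk b5→b4 to b0
  b7←b5: walk · to b5
  b7←b8: walk b8→b7 to b5
  b0 → ∅
  b1 → {b6}
  b2 → ∅
  b3 → {b4}
  b4 → {b6}
  b5 → {b6}
  b6 → ∅
  b7 → {b7}
  b8 → {b7}
  b9 → ∅

DF(b4) = ["b6"]

Answer: ["b6"]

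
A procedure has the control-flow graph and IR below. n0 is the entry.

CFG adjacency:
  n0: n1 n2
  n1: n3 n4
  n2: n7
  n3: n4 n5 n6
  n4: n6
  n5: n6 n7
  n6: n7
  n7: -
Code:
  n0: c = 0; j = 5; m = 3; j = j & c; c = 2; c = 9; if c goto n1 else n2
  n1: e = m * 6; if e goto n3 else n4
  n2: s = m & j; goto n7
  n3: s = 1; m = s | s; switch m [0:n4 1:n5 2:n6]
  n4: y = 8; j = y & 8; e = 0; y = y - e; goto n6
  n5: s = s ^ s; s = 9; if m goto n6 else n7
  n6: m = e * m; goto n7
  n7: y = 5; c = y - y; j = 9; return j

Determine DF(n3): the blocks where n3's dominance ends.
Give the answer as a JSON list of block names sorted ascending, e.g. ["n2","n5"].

idom tree: n1←n0 n2←n0 n3←n1 n4←n1 n5←n3 n6←n1 n7←n0
Dom∩ at merges:
  n4: preds {n1,n3}: {n0,n1} ∩ {n0,n1,n3} = {n0,n1}; idom=n1
  n6: preds {n3,n4,n5}: {n0,n1,n3} ∩ {n0,n1,n4} ∩ {n0,n1,n3,n5} = {n0,n1}; idom=n1
  n7: preds {n2,n5,n6}: {n0,n2} ∩ {n0,n1,n3,n5} ∩ {n0,n1,n6} = {n0}; idom=n0

DF walk-up:
  n4←n1: walk · to n1
  n4←n3: walk n3 to n1
  n6←n3: walk n3 to n1
  n6←n4: walk n4 to n1
  n6←n5: walk n5→n3 to n1
  n7←n2: walk n2 to n0
  n7←n5: walk n5→n3→n1 to n0
  n7←n6: walk n6→n1 to n0
  DF(n0)=∅
  DF(n1)={n7}
  DF(n2)={n7}
  DF(n3)={n4,n6,n7}
  DF(n4)={n6}
  DF(n5)={n6,n7}
  DF(n6)={n7}
  DF(n7)=∅

DF(n3) = ["n4", "n6", "n7"]

Answer: ["n4", "n6", "n7"]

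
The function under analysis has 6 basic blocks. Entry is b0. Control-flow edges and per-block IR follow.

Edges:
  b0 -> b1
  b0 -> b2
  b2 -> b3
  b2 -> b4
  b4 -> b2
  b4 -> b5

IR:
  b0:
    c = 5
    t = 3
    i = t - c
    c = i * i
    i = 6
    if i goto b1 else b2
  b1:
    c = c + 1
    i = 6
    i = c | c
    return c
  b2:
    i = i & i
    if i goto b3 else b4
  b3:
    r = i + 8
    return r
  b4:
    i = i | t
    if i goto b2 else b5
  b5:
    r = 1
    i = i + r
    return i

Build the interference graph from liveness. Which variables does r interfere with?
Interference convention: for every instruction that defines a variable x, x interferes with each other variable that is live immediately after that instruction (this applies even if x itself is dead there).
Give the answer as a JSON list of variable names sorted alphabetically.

def/use:
  b0: def={c,i,t} ue=∅
  b1: def={c,i} ue={c}
  b2: def={i} ue={i}
  b3: def={r} ue={i}
  b4: def={i} ue={i,t}
  b5: def={i,r} ue={i}

Live sets:
  b0 li=∅ lo={c,i,t}
  b1 li={c} lo=∅
  b2 li={i,t} lo={i,t}
  b3 li={i} lo=∅
  b4 li={i,t} lo={i,t}
  b5 li={i} lo=∅

Interfere edges:
  c↔{i,t}
  i↔{c,r,t}
  r↔{i}
  t↔{c,i}

N(r) = ["i"]

Answer: ["i"]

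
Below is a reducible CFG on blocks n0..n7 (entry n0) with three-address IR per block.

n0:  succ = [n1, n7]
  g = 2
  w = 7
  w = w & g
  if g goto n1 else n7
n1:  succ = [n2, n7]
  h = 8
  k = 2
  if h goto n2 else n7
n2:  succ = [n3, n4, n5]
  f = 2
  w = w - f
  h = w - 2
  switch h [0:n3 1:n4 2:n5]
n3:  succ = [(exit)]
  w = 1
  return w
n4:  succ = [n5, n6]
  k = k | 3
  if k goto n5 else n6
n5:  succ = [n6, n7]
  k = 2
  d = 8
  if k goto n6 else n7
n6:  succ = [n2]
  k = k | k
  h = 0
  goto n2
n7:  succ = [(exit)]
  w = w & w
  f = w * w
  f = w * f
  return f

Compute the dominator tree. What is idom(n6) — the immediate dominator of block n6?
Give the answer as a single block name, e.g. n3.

Answer: n2

Analysis:
idom tree: n1←n0 n2←n1 n3←n2 n4←n2 n5←n2 n6←n2 n7←n0
Dom at joins:
  n2: preds {n1,n6}: {n0,n1} ∩ {n0,n1,n2,n6} = {n0,n1}; idom=n1
  n5: preds {n2,n4}: {n0,n1,n2} ∩ {n0,n1,n2,n4} = {n0,n1,n2}; idom=n2
  n6: preds {n4,n5}: {n0,n1,n2,n4} ∩ {n0,n1,n2,n5} = {n0,n1,n2}; idom=n2
  n7: preds {n0,n1,n5}: {n0} ∩ {n0,n1} ∩ {n0,n1,n2,n5} = {n0}; idom=n0

idom(n6) = n2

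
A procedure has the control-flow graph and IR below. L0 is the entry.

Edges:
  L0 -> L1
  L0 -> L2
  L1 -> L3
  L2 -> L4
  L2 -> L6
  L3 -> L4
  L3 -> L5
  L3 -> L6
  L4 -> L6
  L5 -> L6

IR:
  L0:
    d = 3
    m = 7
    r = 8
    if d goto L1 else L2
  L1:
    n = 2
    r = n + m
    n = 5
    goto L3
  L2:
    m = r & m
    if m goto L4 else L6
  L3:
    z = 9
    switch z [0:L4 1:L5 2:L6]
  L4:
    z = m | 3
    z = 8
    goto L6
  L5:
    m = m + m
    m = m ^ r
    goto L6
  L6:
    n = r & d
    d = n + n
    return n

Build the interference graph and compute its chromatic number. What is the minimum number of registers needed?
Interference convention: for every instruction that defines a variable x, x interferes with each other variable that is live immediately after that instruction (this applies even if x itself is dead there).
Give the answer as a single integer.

Answer: 4

Analysis:
Per-block:
  L0: def={d,m,r} ue=∅
  L1: def={n,r} ue={m}
  L2: def={m} ue={m,r}
  L3: def={z} ue=∅
  L4: def={z} ue={m}
  L5: def={m} ue={m,r}
  L6: def={d,n} ue={d,r}

Liveness:
  L0: in=∅ out={d,m,r}
  L1: in={d,m} out={d,m,r}
  L2: in={d,m,r} out={d,m,r}
  L3: in={d,m,r} out={d,m,r}
  L4: in={d,m,r} out={d,r}
  L5: in={d,m,r} out={d,r}
  L6: in={d,r} out=∅

Interference:
  d — {m,n,r,z}
  m — {d,n,r,z}
  n — {d,m,r}
  r — {d,m,n,z}
  z — {d,m,r}

Registers:
  lower bound: {d,m,n,r} mutually conflict ⇒ χ ≥ 4
  4-colouring: c0={d}  c1={m}  c2={r}  c3={n,z}
  χ = 4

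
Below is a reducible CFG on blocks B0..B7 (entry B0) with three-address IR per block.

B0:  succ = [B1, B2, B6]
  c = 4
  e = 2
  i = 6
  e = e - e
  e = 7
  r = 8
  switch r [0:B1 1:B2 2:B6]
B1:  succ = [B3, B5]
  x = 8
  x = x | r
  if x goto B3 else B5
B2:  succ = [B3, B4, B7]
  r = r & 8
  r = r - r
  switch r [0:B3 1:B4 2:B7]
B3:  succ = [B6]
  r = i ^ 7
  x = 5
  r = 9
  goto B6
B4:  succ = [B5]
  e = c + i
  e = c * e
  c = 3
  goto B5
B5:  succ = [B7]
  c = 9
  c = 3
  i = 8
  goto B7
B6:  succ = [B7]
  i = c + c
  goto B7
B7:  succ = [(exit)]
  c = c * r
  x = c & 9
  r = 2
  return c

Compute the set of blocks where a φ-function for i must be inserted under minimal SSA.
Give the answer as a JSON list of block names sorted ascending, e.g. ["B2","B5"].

Answer: ["B7"]

Analysis:
idom tree: B1←B0 B2←B0 B3←B0 B4←B2 B5←B0 B6←B0 B7←B0
Join-block Dom:
  B3: preds {B1,B2}: {B0,B1} ∩ {B0,B2} = {B0}; idom=B0
  B5: preds {B1,B4}: {B0,B1} ∩ {B0,B2,B4} = {B0}; idom=B0
  B6: preds {B0,B3}: {B0} ∩ {B0,B3} = {B0}; idom=B0
  B7: preds {B2,B5,B6}: {B0,B2} ∩ {B0,B5} ∩ {B0,B6} = {B0}; idom=B0

Frontier:
  B3←B1: walk B1 to B0
  B3←B2: walk B2 to B0
  B5←B1: walk B1 to B0
  B5←B4: walk B4→B2 to B0
  B6←B0: walk · to B0
  B6←B3: walk B3 to B0
  B7←B2: walk B2 to B0
  B7←B5: walk B5 to B0
  B7←B6: walk B6 to B0
  B0: DF=∅
  B1: DF={B3,B5}
  B2: DF={B3,B5,B7}
  B3: DF={B6}
  B4: DF={B5}
  B5: DF={B7}
  B6: DF={B7}
  B7: DF=∅

φ for i: defs {B0,B5,B6}
  DF⁺ = {B7}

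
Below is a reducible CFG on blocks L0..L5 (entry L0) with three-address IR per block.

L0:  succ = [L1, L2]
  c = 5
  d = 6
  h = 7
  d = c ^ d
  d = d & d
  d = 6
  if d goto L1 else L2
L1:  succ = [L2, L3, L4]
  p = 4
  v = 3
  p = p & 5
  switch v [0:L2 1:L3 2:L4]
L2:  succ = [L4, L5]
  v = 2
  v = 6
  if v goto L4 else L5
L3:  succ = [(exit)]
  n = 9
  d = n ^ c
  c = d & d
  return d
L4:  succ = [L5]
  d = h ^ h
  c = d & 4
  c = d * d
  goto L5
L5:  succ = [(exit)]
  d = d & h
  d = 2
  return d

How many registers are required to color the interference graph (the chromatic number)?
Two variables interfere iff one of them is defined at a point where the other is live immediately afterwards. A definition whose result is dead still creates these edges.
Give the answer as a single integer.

Answer: 5

Analysis:
def/use:
  L0 def {c,d,h} use ∅
  L1 def {p,v} use ∅
  L2 def {v} use ∅
  L3 def {c,d,n} use {c}
  L4 def {c,d} use {h}
  L5 def {d} use {d,h}

Backward fixpoint:
  L0: in=∅ out={c,d,h}
  L1: in={c,d,h} out={c,d,h}
  L2: in={d,h} out={d,h}
  L3: in={c} out=∅
  L4: in={h} out={d,h}
  L5: in={d,h} out=∅

Conflict graph:
  c: {d,h,n,p,v}
  d: {c,h,p,v}
  h: {c,d,p,v}
  n: {c}
  p: {c,d,h,v}
  v: {c,d,h,p}

Registers:
  lower bound: {c,d,h,p,v} mutually conflict ⇒ χ ≥ 5
  5-colouring: r0={c}  r1={d,n}  r2={h}  r3={p}  r4={v}
  χ = 5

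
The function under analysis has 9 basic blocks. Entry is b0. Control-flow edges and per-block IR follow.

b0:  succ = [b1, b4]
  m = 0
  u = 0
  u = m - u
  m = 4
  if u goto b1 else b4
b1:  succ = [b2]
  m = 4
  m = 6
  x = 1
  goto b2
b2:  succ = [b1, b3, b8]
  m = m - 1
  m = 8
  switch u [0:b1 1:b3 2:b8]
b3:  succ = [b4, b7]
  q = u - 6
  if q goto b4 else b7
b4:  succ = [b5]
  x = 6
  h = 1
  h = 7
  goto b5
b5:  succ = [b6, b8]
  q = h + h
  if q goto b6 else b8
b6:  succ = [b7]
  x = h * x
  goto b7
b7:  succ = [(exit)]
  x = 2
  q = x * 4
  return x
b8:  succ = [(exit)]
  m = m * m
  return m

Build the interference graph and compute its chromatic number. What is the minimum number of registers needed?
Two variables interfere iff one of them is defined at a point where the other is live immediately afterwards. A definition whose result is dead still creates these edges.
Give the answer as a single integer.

Per-block:
  b0: def={m,u} ue=∅
  b1: def={m,x} ue=∅
  b2: def={m} ue={m,u}
  b3: def={q} ue={u}
  b4: def={h,x} ue=∅
  b5: def={q} ue={h}
  b6: def={x} ue={h,x}
  b7: def={q,x} ue=∅
  b8: def={m} ue={m}

Backward fixpoint:
  b0 li=∅ lo={m,u}
  b1 li={u} lo={m,u}
  b2 li={m,u} lo={m,u}
  b3 li={m,u} lo={m}
  b4 li={m} lo={h,m,x}
  b5 li={h,m,x} lo={h,m,x}
  b6 li={h,x} lo=∅
  b7 li=∅ lo=∅
  b8 li={m} lo=∅

Interfere edges:
  h — {m,q,x}
  m — {h,q,u,x}
  q — {h,m,x}
  u — {m,x}
  x — {h,m,q,u}

Registers:
  clique {h,m,q,x} ⇒ need ≥ 4
  4-colouring: c0={m}  c1={x}  c2={h,u}  c3={q}
  χ = 4

Answer: 4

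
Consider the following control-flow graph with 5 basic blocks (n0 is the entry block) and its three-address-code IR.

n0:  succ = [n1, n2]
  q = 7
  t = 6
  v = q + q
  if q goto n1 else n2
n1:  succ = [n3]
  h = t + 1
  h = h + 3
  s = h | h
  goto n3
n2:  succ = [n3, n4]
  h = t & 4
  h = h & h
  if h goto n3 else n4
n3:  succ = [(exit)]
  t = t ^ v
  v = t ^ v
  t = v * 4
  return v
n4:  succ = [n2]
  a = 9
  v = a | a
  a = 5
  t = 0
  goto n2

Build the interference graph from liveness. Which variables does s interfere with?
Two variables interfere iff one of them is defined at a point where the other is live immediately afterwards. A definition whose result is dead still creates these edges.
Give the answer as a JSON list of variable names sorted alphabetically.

Block summaries:
  n0 def {q,t,v} use ∅
  n1 def {h,s} use {t}
  n2 def {h} use {t}
  n3 def {t,v} use {t,v}
  n4 def {a,t,v} use ∅

Live sets:
  n0 li=∅ lo={t,v}
  n1 li={t,v} lo={t,v}
  n2 li={t,v} lo={t,v}
  n3 li={t,v} lo=∅
  n4 li=∅ lo={t,v}

Interfere edges:
  a — {v}
  h — {t,v}
  q — {t,v}
  s — {t,v}
  t — {h,q,s,v}
  v — {a,h,q,s,t}

N(s) = ["t", "v"]

Answer: ["t", "v"]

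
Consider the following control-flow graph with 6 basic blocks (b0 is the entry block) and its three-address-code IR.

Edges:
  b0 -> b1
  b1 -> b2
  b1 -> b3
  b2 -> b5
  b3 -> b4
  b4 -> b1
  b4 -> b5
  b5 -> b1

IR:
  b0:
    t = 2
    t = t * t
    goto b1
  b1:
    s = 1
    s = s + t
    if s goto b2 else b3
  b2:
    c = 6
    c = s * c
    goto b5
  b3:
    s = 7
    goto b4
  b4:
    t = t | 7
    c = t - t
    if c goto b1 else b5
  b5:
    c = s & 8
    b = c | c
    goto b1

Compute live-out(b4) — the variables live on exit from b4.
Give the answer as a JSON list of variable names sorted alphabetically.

Answer: ["s", "t"]

Analysis:
Block summaries:
  b0: def={t} ue=∅
  b1: def={s} ue={t}
  b2: def={c} ue={s}
  b3: def={s} ue=∅
  b4: def={c,t} ue={t}
  b5: def={b,c} ue={s}

Backward fixpoint:
  b0 li=∅ lo={t}
  b1 li={t} lo={s,t}
  b2 li={s,t} lo={s,t}
  b3 li={t} lo={s,t}
  b4 li={s,t} lo={s,t}
  b5 li={s,t} lo={t}

live-out(b4) = ["s", "t"]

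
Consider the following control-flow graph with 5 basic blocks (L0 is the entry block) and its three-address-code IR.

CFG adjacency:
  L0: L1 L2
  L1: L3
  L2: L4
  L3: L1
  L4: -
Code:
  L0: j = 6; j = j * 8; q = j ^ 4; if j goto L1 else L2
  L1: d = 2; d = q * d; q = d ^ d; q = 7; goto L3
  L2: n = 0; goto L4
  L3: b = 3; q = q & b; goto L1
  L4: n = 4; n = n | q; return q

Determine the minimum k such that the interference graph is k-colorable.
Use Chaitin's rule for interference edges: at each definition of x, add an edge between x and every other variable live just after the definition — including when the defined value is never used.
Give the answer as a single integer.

Per-block:
  L0: def={j,q} ue=∅
  L1: def={d,q} ue={q}
  L2: def={n} ue=∅
  L3: def={b,q} ue={q}
  L4: def={n} ue={q}

Live sets:
  L0: in=∅ out={q}
  L1: in={q} out={q}
  L2: in={q} out={q}
  L3: in={q} out={q}
  L4: in={q} out=∅

Conflict graph:
  b — {q}
  d — {q}
  j — {q}
  n — {q}
  q — {b,d,j,n}

Colouring:
  lower bound: {b,q} mutually conflict ⇒ χ ≥ 2
  2-colouring: r0={q}  r1={b,d,j,n}
  χ = 2

Answer: 2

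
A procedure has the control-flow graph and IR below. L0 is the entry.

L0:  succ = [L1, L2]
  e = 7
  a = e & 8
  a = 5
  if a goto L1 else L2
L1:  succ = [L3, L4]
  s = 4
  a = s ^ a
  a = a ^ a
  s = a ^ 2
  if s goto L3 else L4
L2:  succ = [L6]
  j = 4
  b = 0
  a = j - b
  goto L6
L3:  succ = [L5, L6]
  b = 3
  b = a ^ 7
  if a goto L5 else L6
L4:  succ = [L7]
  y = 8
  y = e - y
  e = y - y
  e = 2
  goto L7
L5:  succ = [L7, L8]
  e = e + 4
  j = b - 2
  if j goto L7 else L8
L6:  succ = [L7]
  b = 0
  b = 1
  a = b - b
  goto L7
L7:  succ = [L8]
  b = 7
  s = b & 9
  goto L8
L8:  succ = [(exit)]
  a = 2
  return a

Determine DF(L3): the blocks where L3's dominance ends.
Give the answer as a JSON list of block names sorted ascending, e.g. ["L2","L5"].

Answer: ["L6", "L7", "L8"]

Analysis:
idom tree: L1←L0 L2←L0 L3←L1 L4←L1 L5←L3 L6←L0 L7←L0 L8←L0
Join-block Dom:
  L6: preds {L2,L3}: {L0,L2} ∩ {L0,L1,L3} = {L0}; idom=L0
  L7: preds {L4,L5,L6}: {L0,L1,L4} ∩ {L0,L1,L3,L5} ∩ {L0,L6} = {L0}; idom=L0
  L8: preds {L5,L7}: {L0,L1,L3,L5} ∩ {L0,L7} = {L0}; idom=L0

Frontier:
  join L6 pred L2: L2 stop@L0
  join L6 pred L3: L3→L1 stop@L0
  join L7 pred L4: L4→L1 stop@L0
  join L7 pred L5: L5→L3→L1 stop@L0
  join L7 pred L6: L6 stop@L0
  join L8 pred L5: L5→L3→L1 stop@L0
  join L8 pred L7: L7 stop@L0
  L0 → ∅
  L1 → {L6,L7,L8}
  L2 → {L6}
  L3 → {L6,L7,L8}
  L4 → {L7}
  L5 → {L7,L8}
  L6 → {L7}
  L7 → {L8}
  L8 → ∅

DF(L3) = ["L6", "L7", "L8"]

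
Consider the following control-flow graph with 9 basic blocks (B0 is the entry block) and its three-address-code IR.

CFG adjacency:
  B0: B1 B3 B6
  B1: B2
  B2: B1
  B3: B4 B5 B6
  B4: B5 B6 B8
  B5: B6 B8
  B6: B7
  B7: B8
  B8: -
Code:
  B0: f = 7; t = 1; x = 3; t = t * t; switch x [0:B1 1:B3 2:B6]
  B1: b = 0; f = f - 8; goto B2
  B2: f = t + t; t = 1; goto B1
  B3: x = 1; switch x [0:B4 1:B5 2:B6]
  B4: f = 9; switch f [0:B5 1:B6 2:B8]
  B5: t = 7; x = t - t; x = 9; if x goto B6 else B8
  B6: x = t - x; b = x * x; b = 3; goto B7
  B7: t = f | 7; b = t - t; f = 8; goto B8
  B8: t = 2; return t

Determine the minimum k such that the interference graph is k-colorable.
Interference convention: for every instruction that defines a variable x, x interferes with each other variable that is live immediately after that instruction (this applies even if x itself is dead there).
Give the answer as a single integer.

Answer: 3

Derivation:
Per-block:
  B0: {f,t,x} / ∅
  B1: {b,f} / {f}
  B2: {f,t} / {t}
  B3: {x} / ∅
  B4: {f} / ∅
  B5: {t,x} / ∅
  B6: {b,x} / {t,x}
  B7: {b,f,t} / {f}
  B8: {t} / ∅

Backward fixpoint:
  live B0: ∅→{f,t,x}
  live B1: {f,t}→{t}
  live B2: {t}→{f,t}
  live B3: {f,t}→{f,t,x}
  live B4: {t,x}→{f,t,x}
  live B5: {f}→{f,t,x}
  live B6: {f,t,x}→{f}
  live B7: {f}→∅
  live B8: ∅→∅

Conflict graph:
  b↔{f,t}
  f↔{b,t,x}
  t↔{b,f,x}
  x↔{f,t}

Colouring:
  clique {b,f,t} ⇒ need ≥ 3
  assign b→R2 f→R0 t→R1 x→R2 — no edge inside a register ⇒ χ ≤ 3
  χ = 3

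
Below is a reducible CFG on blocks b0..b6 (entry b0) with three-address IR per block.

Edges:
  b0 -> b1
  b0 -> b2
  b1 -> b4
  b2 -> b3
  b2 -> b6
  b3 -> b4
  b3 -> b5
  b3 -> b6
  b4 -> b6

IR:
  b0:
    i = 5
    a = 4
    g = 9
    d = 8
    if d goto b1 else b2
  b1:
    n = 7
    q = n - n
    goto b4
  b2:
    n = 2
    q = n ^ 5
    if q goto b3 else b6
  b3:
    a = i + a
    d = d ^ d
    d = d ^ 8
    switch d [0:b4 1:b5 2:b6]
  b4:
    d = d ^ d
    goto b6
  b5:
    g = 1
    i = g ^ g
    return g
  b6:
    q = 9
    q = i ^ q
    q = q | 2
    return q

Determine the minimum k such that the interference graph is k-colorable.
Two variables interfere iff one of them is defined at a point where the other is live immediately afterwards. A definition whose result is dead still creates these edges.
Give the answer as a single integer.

Block summaries:
  b0: {a,d,g,i} / ∅
  b1: {n,q} / ∅
  b2: {n,q} / ∅
  b3: {a,d} / {a,d,i}
  b4: {d} / {d}
  b5: {g,i} / ∅
  b6: {q} / {i}

Liveness:
  b0 li=∅ lo={a,d,i}
  b1 li={d,i} lo={d,i}
  b2 li={a,d,i} lo={a,d,i}
  b3 li={a,d,i} lo={d,i}
  b4 li={d,i} lo={i}
  b5 li=∅ lo=∅
  b6 li={i} lo=∅

Conflict graph:
  a: {d,g,i,n,q}
  d: {a,i,n,q}
  g: {a,i}
  i: {a,d,g,n,q}
  n: {a,d,i}
  q: {a,d,i}

Registers:
  clique {a,d,i,n} ⇒ need ≥ 4
  assign a→c0 d→c2 g→c2 i→c1 n→c3 q→c3 — no edge inside a register ⇒ χ ≤ 4
  χ = 4

Answer: 4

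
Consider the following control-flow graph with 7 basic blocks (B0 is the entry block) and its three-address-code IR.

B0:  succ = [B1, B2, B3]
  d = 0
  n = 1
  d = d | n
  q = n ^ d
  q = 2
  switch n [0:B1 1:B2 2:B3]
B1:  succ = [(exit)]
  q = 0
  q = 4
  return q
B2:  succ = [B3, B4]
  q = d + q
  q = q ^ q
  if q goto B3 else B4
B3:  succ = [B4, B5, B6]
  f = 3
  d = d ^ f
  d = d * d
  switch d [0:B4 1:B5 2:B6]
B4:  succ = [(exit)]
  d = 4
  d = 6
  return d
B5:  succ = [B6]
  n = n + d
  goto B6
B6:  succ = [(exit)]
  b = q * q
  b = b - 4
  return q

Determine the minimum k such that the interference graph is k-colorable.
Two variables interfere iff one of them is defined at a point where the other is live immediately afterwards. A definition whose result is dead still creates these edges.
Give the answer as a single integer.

def/use:
  B0: {d,n,q} / ∅
  B1: {q} / ∅
  B2: {q} / {d,q}
  B3: {d,f} / {d}
  B4: {d} / ∅
  B5: {n} / {d,n}
  B6: {b} / {q}

Liveness:
  live B0: ∅→{d,n,q}
  live B1: ∅→∅
  live B2: {d,n,q}→{d,n,q}
  live B3: {d,n,q}→{d,n,q}
  live B4: ∅→∅
  live B5: {d,n,q}→{q}
  live B6: {q}→∅

Conflict graph:
  b — {q}
  d — {f,n,q}
  f — {d,n,q}
  n — {d,f,q}
  q — {b,d,f,n}

Chromatic number:
  clique {d,f,n,q} ⇒ need ≥ 4
  assign b→r1 d→r1 f→r2 n→r3 q→r0 — no edge inside a register ⇒ χ ≤ 4
  χ = 4

Answer: 4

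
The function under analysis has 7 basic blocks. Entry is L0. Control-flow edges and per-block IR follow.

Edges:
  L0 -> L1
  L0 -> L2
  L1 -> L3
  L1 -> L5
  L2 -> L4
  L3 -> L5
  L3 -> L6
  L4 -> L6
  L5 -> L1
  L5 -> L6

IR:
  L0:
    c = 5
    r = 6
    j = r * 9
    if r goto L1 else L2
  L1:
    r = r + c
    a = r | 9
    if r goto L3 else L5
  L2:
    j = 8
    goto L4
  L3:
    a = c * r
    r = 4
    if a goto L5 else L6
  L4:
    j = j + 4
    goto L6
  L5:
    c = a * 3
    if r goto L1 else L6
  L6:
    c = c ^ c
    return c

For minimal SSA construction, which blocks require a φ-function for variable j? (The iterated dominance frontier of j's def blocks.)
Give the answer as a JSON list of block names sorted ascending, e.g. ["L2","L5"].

Answer: ["L6"]

Analysis:
idom tree: L1←L0 L2←L0 L3←L1 L4←L2 L5←L1 L6←L0
Dom at joins:
  L1: preds {L0,L5}: {L0} ∩ {L0,L1,L5} = {L0}; idom=L0
  L5: preds {L1,L3}: {L0,L1} ∩ {L0,L1,L3} = {L0,L1}; idom=L1
  L6: preds {L3,L4,L5}: {L0,L1,L3} ∩ {L0,L2,L4} ∩ {L0,L1,L5} = {L0}; idom=L0

DF derivation:
  join L1 pred L0: · stop@L0
  join L1 pred L5: L5→L1 stop@L0
  join L5 pred L1: · stop@L1
  join L5 pred L3: L3 stop@L1
  join L6 pred L3: L3→L1 stop@L0
  join L6 pred L4: L4→L2 stop@L0
  join L6 pred L5: L5→L1 stop@L0
  DF(L0)=∅
  DF(L1)={L1,L6}
  DF(L2)={L6}
  DF(L3)={L5,L6}
  DF(L4)={L6}
  DF(L5)={L1,L6}
  DF(L6)=∅

φ for j: defs {L0,L2,L4}
  DF⁺ = {L6}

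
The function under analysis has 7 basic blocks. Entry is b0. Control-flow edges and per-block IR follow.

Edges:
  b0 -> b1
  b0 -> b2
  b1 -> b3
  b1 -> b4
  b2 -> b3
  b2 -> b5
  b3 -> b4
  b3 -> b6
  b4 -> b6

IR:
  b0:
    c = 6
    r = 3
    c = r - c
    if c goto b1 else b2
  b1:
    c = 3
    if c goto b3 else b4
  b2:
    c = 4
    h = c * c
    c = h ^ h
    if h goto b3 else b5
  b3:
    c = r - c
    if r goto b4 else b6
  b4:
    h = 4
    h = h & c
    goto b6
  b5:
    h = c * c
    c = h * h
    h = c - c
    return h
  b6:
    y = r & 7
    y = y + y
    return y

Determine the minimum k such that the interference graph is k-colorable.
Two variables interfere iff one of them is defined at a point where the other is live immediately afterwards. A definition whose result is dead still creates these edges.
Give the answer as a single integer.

def/use:
  b0 def {c,r} use ∅
  b1 def {c} use ∅
  b2 def {c,h} use ∅
  b3 def {c} use {c,r}
  b4 def {h} use {c}
  b5 def {c,h} use {c}
  b6 def {y} use {r}

Live sets:
  live b0: ∅→{r}
  live b1: {r}→{c,r}
  live b2: {r}→{c,r}
  live b3: {c,r}→{c,r}
  live b4: {c,r}→{r}
  live b5: {c}→∅
  live b6: {r}→∅

Interference:
  c↔{h,r}
  h↔{c,r}
  r↔{c,h}
  y↔∅

Registers:
  lower bound: {c,h,r} mutually conflict ⇒ χ ≥ 3
  3-colouring: c0={c,y}  c1={h}  c2={r}
  χ = 3

Answer: 3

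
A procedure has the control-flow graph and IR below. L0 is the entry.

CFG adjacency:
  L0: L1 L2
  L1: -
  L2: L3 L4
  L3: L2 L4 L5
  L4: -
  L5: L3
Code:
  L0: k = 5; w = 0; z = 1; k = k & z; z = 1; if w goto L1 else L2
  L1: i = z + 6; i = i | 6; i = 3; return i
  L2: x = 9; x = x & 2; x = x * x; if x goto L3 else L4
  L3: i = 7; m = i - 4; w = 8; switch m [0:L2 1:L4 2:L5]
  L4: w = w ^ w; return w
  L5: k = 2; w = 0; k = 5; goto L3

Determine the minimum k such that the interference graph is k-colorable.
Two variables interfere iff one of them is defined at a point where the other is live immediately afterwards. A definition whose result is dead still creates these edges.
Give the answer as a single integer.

Answer: 3

Working:
Per-block:
  L0: def={k,w,z} ue=∅
  L1: def={i} ue={z}
  L2: def={x} ue=∅
  L3: def={i,m,w} ue=∅
  L4: def={w} ue={w}
  L5: def={k,w} ue=∅

Liveness:
  L0: in=∅ out={w,z}
  L1: in={z} out=∅
  L2: in={w} out={w}
  L3: in=∅ out={w}
  L4: in={w} out=∅
  L5: in=∅ out=∅

Conflict graph:
  i: ∅
  k: {w,z}
  m: {w}
  w: {k,m,x,z}
  x: {w}
  z: {k,w}

Registers:
  {k,w,z} pairwise interfere (3-clique) ⇒ χ ≥ 3
  assign i→r0 k→r1 m→r1 w→r0 x→r1 z→r2 — no edge inside a register ⇒ χ ≤ 3
  χ = 3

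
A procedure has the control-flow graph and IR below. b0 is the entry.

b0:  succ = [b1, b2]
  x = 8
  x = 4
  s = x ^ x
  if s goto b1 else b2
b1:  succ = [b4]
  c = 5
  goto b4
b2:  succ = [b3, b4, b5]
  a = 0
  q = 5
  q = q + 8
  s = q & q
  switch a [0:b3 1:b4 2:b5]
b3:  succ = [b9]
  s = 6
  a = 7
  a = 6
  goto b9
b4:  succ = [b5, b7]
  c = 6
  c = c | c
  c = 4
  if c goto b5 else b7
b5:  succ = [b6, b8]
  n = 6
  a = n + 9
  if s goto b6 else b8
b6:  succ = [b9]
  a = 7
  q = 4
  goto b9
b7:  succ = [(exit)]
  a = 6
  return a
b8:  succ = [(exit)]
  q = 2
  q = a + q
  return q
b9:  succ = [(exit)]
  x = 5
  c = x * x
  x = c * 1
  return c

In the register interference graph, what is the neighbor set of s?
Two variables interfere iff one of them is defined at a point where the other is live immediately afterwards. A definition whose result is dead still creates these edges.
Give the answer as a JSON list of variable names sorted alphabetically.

Block summaries:
  b0: def={s,x} ue=∅
  b1: def={c} ue=∅
  b2: def={a,q,s} ue=∅
  b3: def={a,s} ue=∅
  b4: def={c} ue=∅
  b5: def={a,n} ue={s}
  b6: def={a,q} ue=∅
  b7: def={a} ue=∅
  b8: def={q} ue={a}
  b9: def={c,x} ue=∅

Backward fixpoint:
  b0: in=∅ out={s}
  b1: in={s} out={s}
  b2: in=∅ out={s}
  b3: in=∅ out=∅
  b4: in={s} out={s}
  b5: in={s} out={a}
  b6: in=∅ out=∅
  b7: in=∅ out=∅
  b8: in={a} out=∅
  b9: in=∅ out=∅

Interfere edges:
  a↔{q,s}
  c↔{s,x}
  n↔{s}
  q↔{a}
  s↔{a,c,n}
  x↔{c}

N(s) = ["a", "c", "n"]

Answer: ["a", "c", "n"]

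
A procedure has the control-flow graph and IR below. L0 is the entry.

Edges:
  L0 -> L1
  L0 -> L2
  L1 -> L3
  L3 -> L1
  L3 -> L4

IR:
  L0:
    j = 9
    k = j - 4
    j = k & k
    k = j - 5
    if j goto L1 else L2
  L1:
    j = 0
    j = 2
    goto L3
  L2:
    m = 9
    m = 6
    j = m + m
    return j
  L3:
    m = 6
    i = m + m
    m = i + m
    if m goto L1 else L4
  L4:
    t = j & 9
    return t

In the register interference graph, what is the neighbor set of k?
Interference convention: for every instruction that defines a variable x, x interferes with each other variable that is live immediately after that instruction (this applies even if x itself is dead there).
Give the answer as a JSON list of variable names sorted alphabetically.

Answer: ["j"]

Working:
def/use:
  L0: def={j,k} ue=∅
  L1: def={j} ue=∅
  L2: def={j,m} ue=∅
  L3: def={i,m} ue=∅
  L4: def={t} ue={j}

Live sets:
  L0 li=∅ lo=∅
  L1 li=∅ lo={j}
  L2 li=∅ lo=∅
  L3 li={j} lo={j}
  L4 li={j} lo=∅

Interference:
  i — {j,m}
  j — {i,k,m}
  k — {j}
  m — {i,j}
  t — ∅

N(k) = ["j"]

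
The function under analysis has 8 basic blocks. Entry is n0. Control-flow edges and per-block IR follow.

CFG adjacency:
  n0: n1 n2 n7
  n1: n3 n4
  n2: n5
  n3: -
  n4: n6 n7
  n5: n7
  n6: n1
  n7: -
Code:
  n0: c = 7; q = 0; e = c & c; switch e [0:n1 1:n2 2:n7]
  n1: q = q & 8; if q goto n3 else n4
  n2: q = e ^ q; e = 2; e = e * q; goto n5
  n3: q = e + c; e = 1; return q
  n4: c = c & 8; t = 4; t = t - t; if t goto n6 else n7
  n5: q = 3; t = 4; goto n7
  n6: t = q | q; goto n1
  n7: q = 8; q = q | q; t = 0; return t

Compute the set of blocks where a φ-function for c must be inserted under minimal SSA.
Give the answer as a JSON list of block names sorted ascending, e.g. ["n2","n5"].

idom tree: n1←n0 n2←n0 n3←n1 n4←n1 n5←n2 n6←n4 n7←n0
Dom∩ at merges:
  n1: preds {n0,n6}: {n0} ∩ {n0,n1,n4,n6} = {n0}; idom=n0
  n7: preds {n0,n4,n5}: {n0} ∩ {n0,n1,n4} ∩ {n0,n2,n5} = {n0}; idom=n0

DF walk-up:
  n1←n0: walk · to n0
  n1←n6: walk n6→n4→n1 to n0
  n7←n0: walk · to n0
  n7←n4: walk n4→n1 to n0
  n7←n5: walk n5→n2 to n0
  n0 → ∅
  n1 → {n1,n7}
  n2 → {n7}
  n3 → ∅
  n4 → {n1,n7}
  n5 → {n7}
  n6 → {n1}
  n7 → ∅

φ for c: defs {n0,n4}
  DF⁺ = {n1,n7}

Answer: ["n1", "n7"]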